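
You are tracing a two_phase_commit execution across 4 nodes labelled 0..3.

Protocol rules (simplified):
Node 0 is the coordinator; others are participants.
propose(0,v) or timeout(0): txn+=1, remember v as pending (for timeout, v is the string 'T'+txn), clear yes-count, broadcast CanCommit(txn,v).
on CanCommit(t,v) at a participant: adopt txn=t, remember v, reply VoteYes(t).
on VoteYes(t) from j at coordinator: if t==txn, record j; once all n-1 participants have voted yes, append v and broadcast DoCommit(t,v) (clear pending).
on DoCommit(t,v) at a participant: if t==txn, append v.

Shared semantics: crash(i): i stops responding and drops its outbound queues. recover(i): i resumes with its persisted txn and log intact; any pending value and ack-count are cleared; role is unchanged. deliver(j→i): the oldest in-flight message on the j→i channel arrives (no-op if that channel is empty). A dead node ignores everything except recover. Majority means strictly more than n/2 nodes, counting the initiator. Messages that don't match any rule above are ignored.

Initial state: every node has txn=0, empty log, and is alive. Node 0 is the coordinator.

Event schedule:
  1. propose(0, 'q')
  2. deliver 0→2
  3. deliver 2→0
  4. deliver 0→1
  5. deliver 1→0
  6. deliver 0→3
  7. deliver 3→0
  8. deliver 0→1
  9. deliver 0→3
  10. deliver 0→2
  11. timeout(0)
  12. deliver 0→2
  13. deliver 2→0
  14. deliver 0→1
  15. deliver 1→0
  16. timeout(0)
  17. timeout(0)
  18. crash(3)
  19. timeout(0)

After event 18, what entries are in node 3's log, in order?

q

1. propose(0,'q'):  <0:coor t1 ->
2. deliver 0→2:  <2:part t1 ->
3. deliver 2→0:  nop
4. deliver 0→1:  <1:part t1 ->
5. deliver 1→0:  nop
6. deliver 0→3:  <3:part t1 ->
7. deliver 3→0:  <0:coor t1 q>
8. deliver 0→1:  <1:part t1 q>
9. deliver 0→3:  <3:part t1 q>
10. deliver 0→2:  <2:part t1 q>
11. timeout(0):  <0:coor t2 q>
12. deliver 0→2:  <2:part t2 q>
13. deliver 2→0:  nop
14. deliver 0→1:  <1:part t2 q>
15. deliver 1→0:  nop
16. timeout(0):  <0:coor t3 q>
17. timeout(0):  <0:coor t4 q>
18. crash(3):  <3:✗part t1 q>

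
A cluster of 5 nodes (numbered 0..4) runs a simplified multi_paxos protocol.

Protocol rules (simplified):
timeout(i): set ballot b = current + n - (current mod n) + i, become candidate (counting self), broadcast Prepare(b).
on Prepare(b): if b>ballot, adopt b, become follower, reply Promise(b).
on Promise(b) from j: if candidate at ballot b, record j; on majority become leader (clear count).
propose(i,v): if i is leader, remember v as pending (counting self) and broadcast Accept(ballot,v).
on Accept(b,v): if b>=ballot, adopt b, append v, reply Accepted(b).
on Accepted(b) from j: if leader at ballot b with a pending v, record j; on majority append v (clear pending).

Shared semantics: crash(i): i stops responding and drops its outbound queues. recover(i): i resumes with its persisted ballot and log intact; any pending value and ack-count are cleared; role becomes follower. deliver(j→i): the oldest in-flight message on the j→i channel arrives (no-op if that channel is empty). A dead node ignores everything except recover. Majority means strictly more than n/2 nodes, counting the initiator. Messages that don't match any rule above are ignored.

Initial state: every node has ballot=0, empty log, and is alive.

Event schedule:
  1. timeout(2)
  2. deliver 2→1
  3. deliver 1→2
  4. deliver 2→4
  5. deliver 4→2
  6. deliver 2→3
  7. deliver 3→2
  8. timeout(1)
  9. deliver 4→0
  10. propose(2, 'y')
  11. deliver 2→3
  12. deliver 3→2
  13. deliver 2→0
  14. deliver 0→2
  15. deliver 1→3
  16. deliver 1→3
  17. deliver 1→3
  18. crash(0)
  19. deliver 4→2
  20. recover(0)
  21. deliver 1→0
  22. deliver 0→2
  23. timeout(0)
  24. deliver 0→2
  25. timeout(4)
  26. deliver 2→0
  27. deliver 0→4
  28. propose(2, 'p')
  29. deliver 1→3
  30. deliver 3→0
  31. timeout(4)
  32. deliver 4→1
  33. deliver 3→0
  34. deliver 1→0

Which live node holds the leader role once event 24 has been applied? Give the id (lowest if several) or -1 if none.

-1

e1 timeout(2): 2[cand,b=7,-]
e2 deliver 2→1: 1[foll,b=7,-]
e3 deliver 1→2: ·
e4 deliver 2→4: 4[foll,b=7,-]
e5 deliver 4→2: 2[lead,b=7,-]
e6 deliver 2→3: 3[foll,b=7,-]
e7 deliver 3→2: ·
e8 timeout(1): 1[cand,b=11,-]
e9 deliver 4→0: ·
e10 propose(2,'y'): ·
e11 deliver 2→3: 3[foll,b=7,y]
e12 deliver 3→2: ·
e13 deliver 2→0: 0[foll,b=7,-]
e14 deliver 0→2: ·
e15 deliver 1→3: 3[foll,b=11,y]
e16 deliver 1→3: ·
e17 deliver 1→3: ·
e18 crash(0): 0[✗foll,b=7,-]
e19 deliver 4→2: ·
e20 recover(0): 0[foll,b=7,-]
e21 deliver 1→0: 0[foll,b=11,-]
e22 deliver 0→2: ·
e23 timeout(0): 0[cand,b=15,-]
e24 deliver 0→2: 2[foll,b=15,-]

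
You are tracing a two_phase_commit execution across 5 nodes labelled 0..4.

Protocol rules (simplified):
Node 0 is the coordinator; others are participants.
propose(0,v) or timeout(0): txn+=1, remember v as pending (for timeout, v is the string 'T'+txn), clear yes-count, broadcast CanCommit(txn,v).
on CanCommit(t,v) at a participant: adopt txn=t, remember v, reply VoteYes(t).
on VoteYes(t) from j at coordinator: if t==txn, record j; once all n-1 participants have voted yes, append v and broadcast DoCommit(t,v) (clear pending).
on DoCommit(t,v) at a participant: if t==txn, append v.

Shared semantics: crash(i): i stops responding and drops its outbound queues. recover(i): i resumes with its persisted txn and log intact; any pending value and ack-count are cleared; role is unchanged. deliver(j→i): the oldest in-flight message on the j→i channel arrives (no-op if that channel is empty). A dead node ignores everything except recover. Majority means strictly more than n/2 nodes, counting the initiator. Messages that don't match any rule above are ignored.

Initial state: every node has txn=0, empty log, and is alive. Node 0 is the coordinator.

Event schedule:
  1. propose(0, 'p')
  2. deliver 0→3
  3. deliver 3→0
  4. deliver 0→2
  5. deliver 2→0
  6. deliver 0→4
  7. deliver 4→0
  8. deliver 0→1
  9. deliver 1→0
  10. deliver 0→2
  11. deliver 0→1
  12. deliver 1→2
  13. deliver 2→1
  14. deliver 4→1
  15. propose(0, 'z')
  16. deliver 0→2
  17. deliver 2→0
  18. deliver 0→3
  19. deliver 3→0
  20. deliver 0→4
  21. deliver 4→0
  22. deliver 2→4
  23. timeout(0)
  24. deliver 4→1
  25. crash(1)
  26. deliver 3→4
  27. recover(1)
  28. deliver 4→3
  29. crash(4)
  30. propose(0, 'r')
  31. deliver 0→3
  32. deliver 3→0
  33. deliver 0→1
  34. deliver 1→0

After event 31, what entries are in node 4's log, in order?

after 1 — propose(0,'p'): n0:coor/t1/[-]
after 2 — deliver 0→3: n3:part/t1/[-]
after 3 — deliver 3→0: ·
after 4 — deliver 0→2: n2:part/t1/[-]
after 5 — deliver 2→0: ·
after 6 — deliver 0→4: n4:part/t1/[-]
after 7 — deliver 4→0: ·
after 8 — deliver 0→1: n1:part/t1/[-]
after 9 — deliver 1→0: n0:coor/t1/[p]
after 10 — deliver 0→2: n2:part/t1/[p]
after 11 — deliver 0→1: n1:part/t1/[p]
after 12 — deliver 1→2: ·
after 13 — deliver 2→1: ·
after 14 — deliver 4→1: ·
after 15 — propose(0,'z'): n0:coor/t2/[p]
after 16 — deliver 0→2: n2:part/t2/[p]
after 17 — deliver 2→0: ·
after 18 — deliver 0→3: n3:part/t1/[p]
after 19 — deliver 3→0: ·
after 20 — deliver 0→4: n4:part/t1/[p]
after 21 — deliver 4→0: ·
after 22 — deliver 2→4: ·
after 23 — timeout(0): n0:coor/t3/[p]
after 24 — deliver 4→1: ·
after 25 — crash(1): n1:✗part/t1/[p]
after 26 — deliver 3→4: ·
after 27 — recover(1): n1:part/t1/[p]
after 28 — deliver 4→3: ·
after 29 — crash(4): n4:✗part/t1/[p]
after 30 — propose(0,'r'): n0:coor/t4/[p]
after 31 — deliver 0→3: n3:part/t2/[p]

p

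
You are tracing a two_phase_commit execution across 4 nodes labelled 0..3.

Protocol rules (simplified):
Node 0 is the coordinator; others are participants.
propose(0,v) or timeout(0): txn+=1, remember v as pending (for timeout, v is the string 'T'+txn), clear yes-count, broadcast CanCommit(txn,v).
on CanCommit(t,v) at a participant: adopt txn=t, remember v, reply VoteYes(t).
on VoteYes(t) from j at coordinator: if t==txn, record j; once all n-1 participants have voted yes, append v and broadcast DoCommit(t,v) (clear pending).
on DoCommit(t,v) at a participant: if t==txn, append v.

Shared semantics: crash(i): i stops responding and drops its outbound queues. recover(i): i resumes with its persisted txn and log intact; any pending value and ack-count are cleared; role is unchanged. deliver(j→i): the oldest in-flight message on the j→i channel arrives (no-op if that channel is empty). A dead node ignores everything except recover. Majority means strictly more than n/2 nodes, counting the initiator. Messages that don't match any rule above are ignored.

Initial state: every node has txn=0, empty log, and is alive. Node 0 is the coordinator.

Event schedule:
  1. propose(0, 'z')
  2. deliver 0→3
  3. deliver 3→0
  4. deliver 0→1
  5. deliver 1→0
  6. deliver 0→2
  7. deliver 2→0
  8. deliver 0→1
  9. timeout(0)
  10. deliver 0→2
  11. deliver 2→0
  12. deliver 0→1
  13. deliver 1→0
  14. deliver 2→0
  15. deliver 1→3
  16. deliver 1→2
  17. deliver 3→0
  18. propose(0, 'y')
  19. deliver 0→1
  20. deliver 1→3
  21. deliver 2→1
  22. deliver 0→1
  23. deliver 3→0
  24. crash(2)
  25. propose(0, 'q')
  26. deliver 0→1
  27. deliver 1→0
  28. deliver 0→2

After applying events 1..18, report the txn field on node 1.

1. propose(0,'z'):  <0:coor t1 ->
2. deliver 0→3:  <3:part t1 ->
3. deliver 3→0:  nop
4. deliver 0→1:  <1:part t1 ->
5. deliver 1→0:  nop
6. deliver 0→2:  <2:part t1 ->
7. deliver 2→0:  <0:coor t1 z>
8. deliver 0→1:  <1:part t1 z>
9. timeout(0):  <0:coor t2 z>
10. deliver 0→2:  <2:part t1 z>
11. deliver 2→0:  nop
12. deliver 0→1:  <1:part t2 z>
13. deliver 1→0:  nop
14. deliver 2→0:  nop
15. deliver 1→3:  nop
16. deliver 1→2:  nop
17. deliver 3→0:  nop
18. propose(0,'y'):  <0:coor t3 z>

2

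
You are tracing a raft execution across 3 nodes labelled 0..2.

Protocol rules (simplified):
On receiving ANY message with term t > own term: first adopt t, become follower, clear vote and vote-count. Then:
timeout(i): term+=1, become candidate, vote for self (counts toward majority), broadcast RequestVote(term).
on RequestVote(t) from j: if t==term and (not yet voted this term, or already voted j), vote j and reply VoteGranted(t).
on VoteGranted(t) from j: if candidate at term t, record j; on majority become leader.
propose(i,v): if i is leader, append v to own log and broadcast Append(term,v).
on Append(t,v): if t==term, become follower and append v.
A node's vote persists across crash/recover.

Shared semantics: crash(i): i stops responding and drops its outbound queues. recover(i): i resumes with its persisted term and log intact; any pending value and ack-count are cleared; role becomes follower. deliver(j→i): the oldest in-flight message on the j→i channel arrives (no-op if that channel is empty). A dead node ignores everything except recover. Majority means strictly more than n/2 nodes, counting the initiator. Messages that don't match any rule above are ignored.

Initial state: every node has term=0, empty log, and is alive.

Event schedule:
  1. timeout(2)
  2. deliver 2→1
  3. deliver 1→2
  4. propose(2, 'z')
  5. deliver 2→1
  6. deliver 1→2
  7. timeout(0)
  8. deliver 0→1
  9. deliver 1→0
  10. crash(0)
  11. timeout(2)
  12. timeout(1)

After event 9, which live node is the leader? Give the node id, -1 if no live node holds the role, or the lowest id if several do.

[1] timeout(2) → N2(cand t1 [-])
[2] deliver 2→1 → N1(foll t1 [-])
[3] deliver 1→2 → N2(lead t1 [-])
[4] propose(2,'z') → N2(lead t1 [z])
[5] deliver 2→1 → N1(foll t1 [z])
[6] deliver 1→2 → ∅
[7] timeout(0) → N0(cand t1 [-])
[8] deliver 0→1 → ∅
[9] deliver 1→0 → ∅

2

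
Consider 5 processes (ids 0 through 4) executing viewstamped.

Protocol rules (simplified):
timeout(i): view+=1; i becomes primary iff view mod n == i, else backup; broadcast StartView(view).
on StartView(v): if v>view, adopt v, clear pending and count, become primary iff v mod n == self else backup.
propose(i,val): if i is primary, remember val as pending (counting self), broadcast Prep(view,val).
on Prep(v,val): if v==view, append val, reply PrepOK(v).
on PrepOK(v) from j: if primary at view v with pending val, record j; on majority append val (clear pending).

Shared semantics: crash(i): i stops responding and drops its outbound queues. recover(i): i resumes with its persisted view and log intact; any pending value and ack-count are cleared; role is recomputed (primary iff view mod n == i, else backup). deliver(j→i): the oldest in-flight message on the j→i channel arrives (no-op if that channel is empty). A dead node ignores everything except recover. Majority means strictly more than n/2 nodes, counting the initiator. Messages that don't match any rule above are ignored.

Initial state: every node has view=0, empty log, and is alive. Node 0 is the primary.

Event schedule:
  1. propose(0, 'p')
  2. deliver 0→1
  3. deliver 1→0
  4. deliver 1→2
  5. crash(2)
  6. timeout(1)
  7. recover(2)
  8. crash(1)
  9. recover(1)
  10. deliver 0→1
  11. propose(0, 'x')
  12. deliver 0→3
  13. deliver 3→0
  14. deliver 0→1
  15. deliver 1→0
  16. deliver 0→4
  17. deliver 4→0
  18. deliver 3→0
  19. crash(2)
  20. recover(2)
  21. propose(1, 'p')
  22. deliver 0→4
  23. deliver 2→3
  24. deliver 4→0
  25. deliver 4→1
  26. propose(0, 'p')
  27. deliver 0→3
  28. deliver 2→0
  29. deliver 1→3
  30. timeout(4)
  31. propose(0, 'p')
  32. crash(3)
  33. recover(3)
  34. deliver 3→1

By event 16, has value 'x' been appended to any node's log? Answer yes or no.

step 1 propose(0,'p'): —
step 2 deliver 0→1: 1={back,v=0,log=p}
step 3 deliver 1→0: —
step 4 deliver 1→2: —
step 5 crash(2): 2={✗back,v=0,log=-}
step 6 timeout(1): 1={prim,v=1,log=p}
step 7 recover(2): 2={back,v=0,log=-}
step 8 crash(1): 1={✗prim,v=1,log=p}
step 9 recover(1): 1={prim,v=1,log=p}
step 10 deliver 0→1: —
step 11 propose(0,'x'): —
step 12 deliver 0→3: 3={back,v=0,log=p}
step 13 deliver 3→0: —
step 14 deliver 0→1: —
step 15 deliver 1→0: —
step 16 deliver 0→4: 4={back,v=0,log=p}

no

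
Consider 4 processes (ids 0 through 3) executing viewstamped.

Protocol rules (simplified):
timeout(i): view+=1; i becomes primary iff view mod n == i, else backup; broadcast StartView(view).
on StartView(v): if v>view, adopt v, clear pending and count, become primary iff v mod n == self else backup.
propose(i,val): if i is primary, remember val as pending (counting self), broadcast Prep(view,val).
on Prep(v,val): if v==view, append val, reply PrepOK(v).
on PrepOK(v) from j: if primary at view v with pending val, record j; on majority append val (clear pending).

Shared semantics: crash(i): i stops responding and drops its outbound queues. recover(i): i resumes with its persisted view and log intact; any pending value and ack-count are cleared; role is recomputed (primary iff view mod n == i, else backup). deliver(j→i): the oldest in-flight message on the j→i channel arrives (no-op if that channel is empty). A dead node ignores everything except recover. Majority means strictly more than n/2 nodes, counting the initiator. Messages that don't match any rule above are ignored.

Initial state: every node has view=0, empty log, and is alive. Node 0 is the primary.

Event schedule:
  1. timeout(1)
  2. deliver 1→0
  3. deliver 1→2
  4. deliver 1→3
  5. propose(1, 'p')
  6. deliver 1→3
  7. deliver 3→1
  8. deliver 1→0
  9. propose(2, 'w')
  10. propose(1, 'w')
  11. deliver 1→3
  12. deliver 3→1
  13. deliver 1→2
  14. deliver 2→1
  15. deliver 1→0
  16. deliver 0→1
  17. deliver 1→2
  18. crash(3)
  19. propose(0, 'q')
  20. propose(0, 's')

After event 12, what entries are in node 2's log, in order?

after 1 — timeout(1): n1:prim/v1/[-]
after 2 — deliver 1→0: n0:back/v1/[-]
after 3 — deliver 1→2: n2:back/v1/[-]
after 4 — deliver 1→3: n3:back/v1/[-]
after 5 — propose(1,'p'): ·
after 6 — deliver 1→3: n3:back/v1/[p]
after 7 — deliver 3→1: ·
after 8 — deliver 1→0: n0:back/v1/[p]
after 9 — propose(2,'w'): ·
after 10 — propose(1,'w'): ·
after 11 — deliver 1→3: n3:back/v1/[p,w]
after 12 — deliver 3→1: ·

empty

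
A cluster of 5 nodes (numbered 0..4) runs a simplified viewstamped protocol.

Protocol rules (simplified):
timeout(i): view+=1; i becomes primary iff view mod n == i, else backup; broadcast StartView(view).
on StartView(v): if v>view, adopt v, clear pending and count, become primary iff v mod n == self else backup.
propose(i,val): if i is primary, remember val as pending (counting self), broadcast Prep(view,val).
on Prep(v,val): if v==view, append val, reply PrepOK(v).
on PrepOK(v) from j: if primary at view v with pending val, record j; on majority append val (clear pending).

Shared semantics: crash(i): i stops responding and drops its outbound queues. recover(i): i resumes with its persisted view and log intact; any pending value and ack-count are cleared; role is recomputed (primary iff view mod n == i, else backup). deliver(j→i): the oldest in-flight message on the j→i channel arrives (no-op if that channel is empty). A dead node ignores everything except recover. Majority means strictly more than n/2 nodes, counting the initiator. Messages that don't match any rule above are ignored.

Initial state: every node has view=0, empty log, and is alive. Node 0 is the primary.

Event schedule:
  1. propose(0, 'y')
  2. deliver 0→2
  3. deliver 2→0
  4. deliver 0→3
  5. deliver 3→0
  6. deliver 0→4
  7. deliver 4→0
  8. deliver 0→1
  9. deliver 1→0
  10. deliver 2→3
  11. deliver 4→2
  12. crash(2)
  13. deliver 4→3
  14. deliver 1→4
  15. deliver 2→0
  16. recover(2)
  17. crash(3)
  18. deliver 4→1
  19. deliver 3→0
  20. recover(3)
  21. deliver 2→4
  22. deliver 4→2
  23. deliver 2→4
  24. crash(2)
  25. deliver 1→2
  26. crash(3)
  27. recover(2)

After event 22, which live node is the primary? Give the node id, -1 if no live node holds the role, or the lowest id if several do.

1. propose(0,'y'):  nop
2. deliver 0→2:  <2:back v0 y>
3. deliver 2→0:  nop
4. deliver 0→3:  <3:back v0 y>
5. deliver 3→0:  <0:prim v0 y>
6. deliver 0→4:  <4:back v0 y>
7. deliver 4→0:  nop
8. deliver 0→1:  <1:back v0 y>
9. deliver 1→0:  nop
10. deliver 2→3:  nop
11. deliver 4→2:  nop
12. crash(2):  <2:✗back v0 y>
13. deliver 4→3:  nop
14. deliver 1→4:  nop
15. deliver 2→0:  nop
16. recover(2):  <2:back v0 y>
17. crash(3):  <3:✗back v0 y>
18. deliver 4→1:  nop
19. deliver 3→0:  nop
20. recover(3):  <3:back v0 y>
21. deliver 2→4:  nop
22. deliver 4→2:  nop

0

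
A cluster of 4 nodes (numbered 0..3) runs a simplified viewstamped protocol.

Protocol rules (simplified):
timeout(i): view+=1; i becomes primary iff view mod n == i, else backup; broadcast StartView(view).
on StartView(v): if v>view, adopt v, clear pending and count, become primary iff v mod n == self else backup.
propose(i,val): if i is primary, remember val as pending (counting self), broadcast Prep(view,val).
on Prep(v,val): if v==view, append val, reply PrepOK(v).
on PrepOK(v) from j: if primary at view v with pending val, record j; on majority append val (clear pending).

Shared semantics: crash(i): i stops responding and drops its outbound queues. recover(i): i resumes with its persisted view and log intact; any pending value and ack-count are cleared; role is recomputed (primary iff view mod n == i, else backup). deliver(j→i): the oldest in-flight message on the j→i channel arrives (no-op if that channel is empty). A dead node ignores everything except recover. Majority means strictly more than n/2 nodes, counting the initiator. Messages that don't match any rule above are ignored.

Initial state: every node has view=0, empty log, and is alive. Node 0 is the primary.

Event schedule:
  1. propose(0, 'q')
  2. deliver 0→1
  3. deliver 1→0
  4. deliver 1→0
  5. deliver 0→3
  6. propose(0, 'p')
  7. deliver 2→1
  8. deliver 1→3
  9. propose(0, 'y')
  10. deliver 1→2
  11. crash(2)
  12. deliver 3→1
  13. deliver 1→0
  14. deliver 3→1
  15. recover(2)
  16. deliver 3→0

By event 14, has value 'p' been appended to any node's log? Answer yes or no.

[1] propose(0,'q') → ∅
[2] deliver 0→1 → N1(back v0 [q])
[3] deliver 1→0 → ∅
[4] deliver 1→0 → ∅
[5] deliver 0→3 → N3(back v0 [q])
[6] propose(0,'p') → ∅
[7] deliver 2→1 → ∅
[8] deliver 1→3 → ∅
[9] propose(0,'y') → ∅
[10] deliver 1→2 → ∅
[11] crash(2) → N2(✗back v0 [-])
[12] deliver 3→1 → ∅
[13] deliver 1→0 → ∅
[14] deliver 3→1 → ∅

no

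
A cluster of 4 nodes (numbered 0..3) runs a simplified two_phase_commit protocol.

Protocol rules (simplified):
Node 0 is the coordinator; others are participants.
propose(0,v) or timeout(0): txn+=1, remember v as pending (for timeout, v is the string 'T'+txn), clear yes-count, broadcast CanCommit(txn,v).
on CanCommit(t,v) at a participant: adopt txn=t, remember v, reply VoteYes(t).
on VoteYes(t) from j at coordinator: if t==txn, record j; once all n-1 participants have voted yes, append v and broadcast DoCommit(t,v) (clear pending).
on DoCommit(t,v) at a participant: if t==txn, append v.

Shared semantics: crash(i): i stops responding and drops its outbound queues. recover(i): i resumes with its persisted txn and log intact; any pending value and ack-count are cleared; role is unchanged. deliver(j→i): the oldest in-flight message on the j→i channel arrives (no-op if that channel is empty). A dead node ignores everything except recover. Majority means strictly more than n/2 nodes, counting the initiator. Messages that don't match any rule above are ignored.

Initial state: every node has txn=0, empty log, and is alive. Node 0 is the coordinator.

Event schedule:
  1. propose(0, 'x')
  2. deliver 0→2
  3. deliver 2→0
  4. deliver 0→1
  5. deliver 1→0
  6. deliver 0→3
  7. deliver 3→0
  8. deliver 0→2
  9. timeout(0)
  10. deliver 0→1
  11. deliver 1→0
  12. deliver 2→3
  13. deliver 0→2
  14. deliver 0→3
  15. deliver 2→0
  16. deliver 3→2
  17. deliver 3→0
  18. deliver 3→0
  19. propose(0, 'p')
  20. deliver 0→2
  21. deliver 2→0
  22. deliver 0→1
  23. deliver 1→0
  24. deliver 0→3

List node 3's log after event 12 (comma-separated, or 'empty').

step 1 propose(0,'x'): 0={coor,t=1,log=-}
step 2 deliver 0→2: 2={part,t=1,log=-}
step 3 deliver 2→0: —
step 4 deliver 0→1: 1={part,t=1,log=-}
step 5 deliver 1→0: —
step 6 deliver 0→3: 3={part,t=1,log=-}
step 7 deliver 3→0: 0={coor,t=1,log=x}
step 8 deliver 0→2: 2={part,t=1,log=x}
step 9 timeout(0): 0={coor,t=2,log=x}
step 10 deliver 0→1: 1={part,t=1,log=x}
step 11 deliver 1→0: —
step 12 deliver 2→3: —

empty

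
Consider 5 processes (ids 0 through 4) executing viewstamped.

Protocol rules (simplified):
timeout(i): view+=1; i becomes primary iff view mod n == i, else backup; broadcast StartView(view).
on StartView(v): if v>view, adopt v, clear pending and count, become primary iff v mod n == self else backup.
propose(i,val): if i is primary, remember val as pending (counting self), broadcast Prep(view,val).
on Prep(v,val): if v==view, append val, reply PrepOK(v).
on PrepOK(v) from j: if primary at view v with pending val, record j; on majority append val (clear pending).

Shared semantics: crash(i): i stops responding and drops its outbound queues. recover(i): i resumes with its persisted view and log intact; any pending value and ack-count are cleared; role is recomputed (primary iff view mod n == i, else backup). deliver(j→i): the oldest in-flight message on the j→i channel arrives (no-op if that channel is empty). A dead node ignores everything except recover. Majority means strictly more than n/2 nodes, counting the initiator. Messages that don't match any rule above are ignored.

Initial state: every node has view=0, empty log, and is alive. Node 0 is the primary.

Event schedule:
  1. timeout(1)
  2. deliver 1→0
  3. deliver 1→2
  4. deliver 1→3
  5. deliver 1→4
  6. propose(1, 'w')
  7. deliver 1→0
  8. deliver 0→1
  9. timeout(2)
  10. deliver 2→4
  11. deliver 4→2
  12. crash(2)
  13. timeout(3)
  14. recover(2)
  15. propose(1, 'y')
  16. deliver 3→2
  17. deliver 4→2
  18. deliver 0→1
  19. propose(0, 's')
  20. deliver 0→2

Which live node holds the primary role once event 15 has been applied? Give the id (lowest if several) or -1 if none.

1

e1 timeout(1): 1[prim,v=1,-]
e2 deliver 1→0: 0[back,v=1,-]
e3 deliver 1→2: 2[back,v=1,-]
e4 deliver 1→3: 3[back,v=1,-]
e5 deliver 1→4: 4[back,v=1,-]
e6 propose(1,'w'): ·
e7 deliver 1→0: 0[back,v=1,w]
e8 deliver 0→1: ·
e9 timeout(2): 2[prim,v=2,-]
e10 deliver 2→4: 4[back,v=2,-]
e11 deliver 4→2: ·
e12 crash(2): 2[✗prim,v=2,-]
e13 timeout(3): 3[back,v=2,-]
e14 recover(2): 2[prim,v=2,-]
e15 propose(1,'y'): ·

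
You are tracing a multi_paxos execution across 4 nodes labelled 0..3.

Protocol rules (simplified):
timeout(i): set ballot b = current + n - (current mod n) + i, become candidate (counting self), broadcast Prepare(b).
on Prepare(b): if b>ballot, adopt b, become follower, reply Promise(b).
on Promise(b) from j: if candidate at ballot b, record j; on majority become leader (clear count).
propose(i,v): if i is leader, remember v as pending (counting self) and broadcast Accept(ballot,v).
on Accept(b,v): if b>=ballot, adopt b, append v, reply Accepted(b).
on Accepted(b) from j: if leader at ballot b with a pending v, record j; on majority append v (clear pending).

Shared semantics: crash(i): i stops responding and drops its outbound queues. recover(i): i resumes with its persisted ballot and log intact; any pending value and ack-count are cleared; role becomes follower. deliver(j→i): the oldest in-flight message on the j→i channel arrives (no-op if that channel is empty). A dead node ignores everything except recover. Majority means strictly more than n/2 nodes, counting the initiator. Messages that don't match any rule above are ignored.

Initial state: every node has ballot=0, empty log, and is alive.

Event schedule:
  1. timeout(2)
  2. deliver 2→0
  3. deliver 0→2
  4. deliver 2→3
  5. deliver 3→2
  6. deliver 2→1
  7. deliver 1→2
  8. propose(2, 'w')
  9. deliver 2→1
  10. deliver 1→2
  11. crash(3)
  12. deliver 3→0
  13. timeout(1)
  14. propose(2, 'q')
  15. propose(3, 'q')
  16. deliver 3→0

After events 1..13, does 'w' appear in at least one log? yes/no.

1. timeout(2):  <2:cand b6 ->
2. deliver 2→0:  <0:foll b6 ->
3. deliver 0→2:  nop
4. deliver 2→3:  <3:foll b6 ->
5. deliver 3→2:  <2:lead b6 ->
6. deliver 2→1:  <1:foll b6 ->
7. deliver 1→2:  nop
8. propose(2,'w'):  nop
9. deliver 2→1:  <1:foll b6 w>
10. deliver 1→2:  nop
11. crash(3):  <3:✗foll b6 ->
12. deliver 3→0:  nop
13. timeout(1):  <1:cand b9 w>

yes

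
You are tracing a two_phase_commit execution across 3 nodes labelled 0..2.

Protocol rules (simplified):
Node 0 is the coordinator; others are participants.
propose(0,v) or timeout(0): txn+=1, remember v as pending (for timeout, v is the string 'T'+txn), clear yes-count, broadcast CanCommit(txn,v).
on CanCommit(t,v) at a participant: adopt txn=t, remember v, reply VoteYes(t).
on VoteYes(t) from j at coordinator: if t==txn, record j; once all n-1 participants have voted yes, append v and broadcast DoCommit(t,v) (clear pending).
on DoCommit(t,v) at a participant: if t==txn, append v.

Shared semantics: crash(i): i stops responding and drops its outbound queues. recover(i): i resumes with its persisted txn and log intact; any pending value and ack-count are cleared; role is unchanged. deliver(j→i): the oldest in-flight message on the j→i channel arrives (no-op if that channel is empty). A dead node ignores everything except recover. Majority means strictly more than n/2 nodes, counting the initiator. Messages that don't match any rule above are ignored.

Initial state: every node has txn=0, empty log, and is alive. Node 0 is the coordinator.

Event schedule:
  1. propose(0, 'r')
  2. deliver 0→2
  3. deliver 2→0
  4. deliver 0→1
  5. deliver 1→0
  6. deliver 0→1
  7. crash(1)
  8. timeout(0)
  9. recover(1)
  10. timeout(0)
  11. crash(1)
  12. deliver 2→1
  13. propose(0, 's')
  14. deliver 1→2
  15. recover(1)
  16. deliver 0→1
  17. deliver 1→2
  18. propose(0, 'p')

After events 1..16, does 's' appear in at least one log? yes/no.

no

e1 propose(0,'r'): 0[coor,t=1,-]
e2 deliver 0→2: 2[part,t=1,-]
e3 deliver 2→0: ·
e4 deliver 0→1: 1[part,t=1,-]
e5 deliver 1→0: 0[coor,t=1,r]
e6 deliver 0→1: 1[part,t=1,r]
e7 crash(1): 1[✗part,t=1,r]
e8 timeout(0): 0[coor,t=2,r]
e9 recover(1): 1[part,t=1,r]
e10 timeout(0): 0[coor,t=3,r]
e11 crash(1): 1[✗part,t=1,r]
e12 deliver 2→1: ·
e13 propose(0,'s'): 0[coor,t=4,r]
e14 deliver 1→2: ·
e15 recover(1): 1[part,t=1,r]
e16 deliver 0→1: 1[part,t=2,r]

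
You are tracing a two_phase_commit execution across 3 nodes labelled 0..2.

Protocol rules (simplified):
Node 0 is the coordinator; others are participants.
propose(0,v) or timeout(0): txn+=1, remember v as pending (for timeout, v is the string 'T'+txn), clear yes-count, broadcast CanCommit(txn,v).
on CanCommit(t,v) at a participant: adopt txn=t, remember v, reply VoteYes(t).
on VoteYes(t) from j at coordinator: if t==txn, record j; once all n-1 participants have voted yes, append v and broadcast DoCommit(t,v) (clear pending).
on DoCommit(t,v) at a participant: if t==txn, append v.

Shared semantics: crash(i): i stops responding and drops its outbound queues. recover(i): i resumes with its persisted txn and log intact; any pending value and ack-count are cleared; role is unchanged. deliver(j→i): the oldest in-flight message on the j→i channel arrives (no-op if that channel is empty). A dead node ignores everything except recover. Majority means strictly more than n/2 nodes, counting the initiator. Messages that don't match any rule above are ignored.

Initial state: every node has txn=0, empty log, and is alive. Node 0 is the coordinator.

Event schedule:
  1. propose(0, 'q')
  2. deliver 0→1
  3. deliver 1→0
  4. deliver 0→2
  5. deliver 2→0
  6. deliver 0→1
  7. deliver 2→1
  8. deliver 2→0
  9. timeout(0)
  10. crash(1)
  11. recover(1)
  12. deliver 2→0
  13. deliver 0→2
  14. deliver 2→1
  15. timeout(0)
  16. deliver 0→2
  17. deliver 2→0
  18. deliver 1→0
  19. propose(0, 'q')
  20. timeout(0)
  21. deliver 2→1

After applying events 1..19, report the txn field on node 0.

4

[1] propose(0,'q') → N0(coor t1 [-])
[2] deliver 0→1 → N1(part t1 [-])
[3] deliver 1→0 → ∅
[4] deliver 0→2 → N2(part t1 [-])
[5] deliver 2→0 → N0(coor t1 [q])
[6] deliver 0→1 → N1(part t1 [q])
[7] deliver 2→1 → ∅
[8] deliver 2→0 → ∅
[9] timeout(0) → N0(coor t2 [q])
[10] crash(1) → N1(✗part t1 [q])
[11] recover(1) → N1(part t1 [q])
[12] deliver 2→0 → ∅
[13] deliver 0→2 → N2(part t1 [q])
[14] deliver 2→1 → ∅
[15] timeout(0) → N0(coor t3 [q])
[16] deliver 0→2 → N2(part t2 [q])
[17] deliver 2→0 → ∅
[18] deliver 1→0 → ∅
[19] propose(0,'q') → N0(coor t4 [q])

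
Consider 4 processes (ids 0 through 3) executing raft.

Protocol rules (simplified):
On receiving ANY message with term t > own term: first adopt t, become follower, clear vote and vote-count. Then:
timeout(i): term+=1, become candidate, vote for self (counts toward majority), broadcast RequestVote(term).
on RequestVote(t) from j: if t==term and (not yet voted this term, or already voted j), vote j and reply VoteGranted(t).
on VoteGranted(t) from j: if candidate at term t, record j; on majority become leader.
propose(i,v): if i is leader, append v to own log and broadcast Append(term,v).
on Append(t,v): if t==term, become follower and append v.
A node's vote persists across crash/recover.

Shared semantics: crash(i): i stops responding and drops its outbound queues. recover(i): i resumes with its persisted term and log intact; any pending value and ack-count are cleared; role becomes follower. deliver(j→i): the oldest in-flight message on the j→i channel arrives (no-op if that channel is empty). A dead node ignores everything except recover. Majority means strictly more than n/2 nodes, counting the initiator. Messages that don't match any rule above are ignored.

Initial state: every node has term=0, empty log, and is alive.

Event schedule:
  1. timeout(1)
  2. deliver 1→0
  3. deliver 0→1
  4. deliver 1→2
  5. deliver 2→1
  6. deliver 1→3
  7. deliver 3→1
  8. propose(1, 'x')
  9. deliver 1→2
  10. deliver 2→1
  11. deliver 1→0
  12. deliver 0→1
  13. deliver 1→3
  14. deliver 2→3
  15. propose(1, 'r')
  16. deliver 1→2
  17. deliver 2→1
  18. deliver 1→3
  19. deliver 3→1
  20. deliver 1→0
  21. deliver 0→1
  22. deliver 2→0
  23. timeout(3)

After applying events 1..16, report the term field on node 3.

1

e1 timeout(1): 1[cand,t=1,-]
e2 deliver 1→0: 0[foll,t=1,-]
e3 deliver 0→1: ·
e4 deliver 1→2: 2[foll,t=1,-]
e5 deliver 2→1: 1[lead,t=1,-]
e6 deliver 1→3: 3[foll,t=1,-]
e7 deliver 3→1: ·
e8 propose(1,'x'): 1[lead,t=1,x]
e9 deliver 1→2: 2[foll,t=1,x]
e10 deliver 2→1: ·
e11 deliver 1→0: 0[foll,t=1,x]
e12 deliver 0→1: ·
e13 deliver 1→3: 3[foll,t=1,x]
e14 deliver 2→3: ·
e15 propose(1,'r'): 1[lead,t=1,x,r]
e16 deliver 1→2: 2[foll,t=1,x,r]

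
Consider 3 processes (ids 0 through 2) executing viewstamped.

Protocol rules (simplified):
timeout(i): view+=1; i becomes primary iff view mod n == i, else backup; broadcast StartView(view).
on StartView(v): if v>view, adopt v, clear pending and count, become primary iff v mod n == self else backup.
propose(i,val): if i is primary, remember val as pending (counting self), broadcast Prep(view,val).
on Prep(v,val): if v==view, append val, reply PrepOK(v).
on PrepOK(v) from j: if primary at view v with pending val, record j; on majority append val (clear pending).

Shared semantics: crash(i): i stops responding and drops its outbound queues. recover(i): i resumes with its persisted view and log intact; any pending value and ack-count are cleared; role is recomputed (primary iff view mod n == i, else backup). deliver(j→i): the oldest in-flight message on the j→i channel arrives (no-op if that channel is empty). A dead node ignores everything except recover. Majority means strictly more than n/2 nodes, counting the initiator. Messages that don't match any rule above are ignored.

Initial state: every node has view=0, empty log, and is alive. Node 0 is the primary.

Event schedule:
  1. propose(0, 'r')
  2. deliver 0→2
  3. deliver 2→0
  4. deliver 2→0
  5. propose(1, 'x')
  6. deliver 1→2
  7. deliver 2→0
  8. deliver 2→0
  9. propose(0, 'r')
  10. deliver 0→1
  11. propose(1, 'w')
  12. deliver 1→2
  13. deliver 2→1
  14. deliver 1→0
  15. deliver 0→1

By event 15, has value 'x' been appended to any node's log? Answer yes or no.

no

1. propose(0,'r'):  nop
2. deliver 0→2:  <2:back v0 r>
3. deliver 2→0:  <0:prim v0 r>
4. deliver 2→0:  nop
5. propose(1,'x'):  nop
6. deliver 1→2:  nop
7. deliver 2→0:  nop
8. deliver 2→0:  nop
9. propose(0,'r'):  nop
10. deliver 0→1:  <1:back v0 r>
11. propose(1,'w'):  nop
12. deliver 1→2:  nop
13. deliver 2→1:  nop
14. deliver 1→0:  <0:prim v0 r,r>
15. deliver 0→1:  <1:back v0 r,r>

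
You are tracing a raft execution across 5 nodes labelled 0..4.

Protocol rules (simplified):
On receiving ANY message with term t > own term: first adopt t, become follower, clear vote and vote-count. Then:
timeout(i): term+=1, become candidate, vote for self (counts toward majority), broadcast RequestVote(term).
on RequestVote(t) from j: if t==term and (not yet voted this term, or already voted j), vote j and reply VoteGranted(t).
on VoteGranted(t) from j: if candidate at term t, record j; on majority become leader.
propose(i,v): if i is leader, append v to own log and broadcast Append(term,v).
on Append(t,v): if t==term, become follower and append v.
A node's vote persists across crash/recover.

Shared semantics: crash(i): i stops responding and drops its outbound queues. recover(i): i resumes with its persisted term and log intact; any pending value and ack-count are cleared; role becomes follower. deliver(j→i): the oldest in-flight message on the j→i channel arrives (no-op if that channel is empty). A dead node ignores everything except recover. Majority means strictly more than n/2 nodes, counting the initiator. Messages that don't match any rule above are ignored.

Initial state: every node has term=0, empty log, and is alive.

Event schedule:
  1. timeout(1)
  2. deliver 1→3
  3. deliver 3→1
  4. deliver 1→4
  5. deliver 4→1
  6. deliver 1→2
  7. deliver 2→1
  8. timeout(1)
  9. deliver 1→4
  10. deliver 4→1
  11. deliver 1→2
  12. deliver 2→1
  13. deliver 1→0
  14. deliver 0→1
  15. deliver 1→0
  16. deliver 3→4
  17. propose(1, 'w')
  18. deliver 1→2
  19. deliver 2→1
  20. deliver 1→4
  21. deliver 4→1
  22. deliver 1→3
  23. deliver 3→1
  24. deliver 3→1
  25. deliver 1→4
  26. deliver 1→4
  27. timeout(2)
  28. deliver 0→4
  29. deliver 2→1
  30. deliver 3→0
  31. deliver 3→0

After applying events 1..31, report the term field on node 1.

e1 timeout(1): 1[cand,t=1,-]
e2 deliver 1→3: 3[foll,t=1,-]
e3 deliver 3→1: ·
e4 deliver 1→4: 4[foll,t=1,-]
e5 deliver 4→1: 1[lead,t=1,-]
e6 deliver 1→2: 2[foll,t=1,-]
e7 deliver 2→1: ·
e8 timeout(1): 1[cand,t=2,-]
e9 deliver 1→4: 4[foll,t=2,-]
e10 deliver 4→1: ·
e11 deliver 1→2: 2[foll,t=2,-]
e12 deliver 2→1: 1[lead,t=2,-]
e13 deliver 1→0: 0[foll,t=1,-]
e14 deliver 0→1: ·
e15 deliver 1→0: 0[foll,t=2,-]
e16 deliver 3→4: ·
e17 propose(1,'w'): 1[lead,t=2,w]
e18 deliver 1→2: 2[foll,t=2,w]
e19 deliver 2→1: ·
e20 deliver 1→4: 4[foll,t=2,w]
e21 deliver 4→1: ·
e22 deliver 1→3: 3[foll,t=2,-]
e23 deliver 3→1: ·
e24 deliver 3→1: ·
e25 deliver 1→4: ·
e26 deliver 1→4: ·
e27 timeout(2): 2[cand,t=3,w]
e28 deliver 0→4: ·
e29 deliver 2→1: 1[foll,t=3,w]
e30 deliver 3→0: ·
e31 deliver 3→0: ·

3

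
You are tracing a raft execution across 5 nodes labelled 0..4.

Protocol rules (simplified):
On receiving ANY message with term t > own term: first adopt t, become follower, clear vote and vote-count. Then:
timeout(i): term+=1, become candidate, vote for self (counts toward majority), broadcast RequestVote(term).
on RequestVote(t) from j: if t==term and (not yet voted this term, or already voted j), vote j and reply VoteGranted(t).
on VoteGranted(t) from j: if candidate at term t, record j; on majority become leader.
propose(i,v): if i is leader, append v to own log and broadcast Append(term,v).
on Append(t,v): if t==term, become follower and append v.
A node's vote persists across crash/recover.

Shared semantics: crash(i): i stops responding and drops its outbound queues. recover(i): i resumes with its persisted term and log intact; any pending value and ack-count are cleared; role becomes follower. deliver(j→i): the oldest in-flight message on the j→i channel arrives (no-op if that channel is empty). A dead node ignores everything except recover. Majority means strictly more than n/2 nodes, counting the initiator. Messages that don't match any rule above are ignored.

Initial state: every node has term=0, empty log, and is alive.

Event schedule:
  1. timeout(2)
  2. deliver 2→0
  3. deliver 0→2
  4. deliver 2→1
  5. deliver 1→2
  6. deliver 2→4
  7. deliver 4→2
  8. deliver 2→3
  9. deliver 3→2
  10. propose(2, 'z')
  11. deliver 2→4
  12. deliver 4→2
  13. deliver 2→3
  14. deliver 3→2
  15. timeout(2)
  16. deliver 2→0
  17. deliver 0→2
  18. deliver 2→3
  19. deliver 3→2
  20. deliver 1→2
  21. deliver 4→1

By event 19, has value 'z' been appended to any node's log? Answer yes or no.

1. timeout(2):  <2:cand t1 ->
2. deliver 2→0:  <0:foll t1 ->
3. deliver 0→2:  nop
4. deliver 2→1:  <1:foll t1 ->
5. deliver 1→2:  <2:lead t1 ->
6. deliver 2→4:  <4:foll t1 ->
7. deliver 4→2:  nop
8. deliver 2→3:  <3:foll t1 ->
9. deliver 3→2:  nop
10. propose(2,'z'):  <2:lead t1 z>
11. deliver 2→4:  <4:foll t1 z>
12. deliver 4→2:  nop
13. deliver 2→3:  <3:foll t1 z>
14. deliver 3→2:  nop
15. timeout(2):  <2:cand t2 z>
16. deliver 2→0:  <0:foll t1 z>
17. deliver 0→2:  nop
18. deliver 2→3:  <3:foll t2 z>
19. deliver 3→2:  nop

yes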